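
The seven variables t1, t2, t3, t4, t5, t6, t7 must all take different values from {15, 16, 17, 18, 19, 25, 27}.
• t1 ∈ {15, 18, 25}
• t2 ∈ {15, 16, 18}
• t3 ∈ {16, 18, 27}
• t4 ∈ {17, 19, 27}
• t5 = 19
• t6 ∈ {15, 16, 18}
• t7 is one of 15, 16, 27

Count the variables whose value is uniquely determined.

t5 has just one choice, so t5 = 19. Eliminate 19 elsewhere: t4.
The 6 still-open variables together cover exactly {15, 16, 17, 18, 25, 27} — 6 values for 6 variables — and 17 appears only in t4's list, so t4 = 17.
Among the 5 still-open variables, 25 fits only t1 (and all 5 values in {15, 16, 18, 25, 27} must be used), so t1 = 25.
Determined: t1=25, t4=17, t5=19. The other variables each still have more than one consistent value. That makes 3.

3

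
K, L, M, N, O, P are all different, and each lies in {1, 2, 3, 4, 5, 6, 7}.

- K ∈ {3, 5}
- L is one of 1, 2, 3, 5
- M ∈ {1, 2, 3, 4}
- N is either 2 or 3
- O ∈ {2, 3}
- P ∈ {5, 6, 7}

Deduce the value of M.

4

The 2 variables N and O are confined to {2, 3}, which locks those values in; drop them from K, L, M.
That leaves K = 5. Eliminate 5 elsewhere: L, P.
L's domain is down to {1}, so L = 1. So M can't be 1.
So M = 4.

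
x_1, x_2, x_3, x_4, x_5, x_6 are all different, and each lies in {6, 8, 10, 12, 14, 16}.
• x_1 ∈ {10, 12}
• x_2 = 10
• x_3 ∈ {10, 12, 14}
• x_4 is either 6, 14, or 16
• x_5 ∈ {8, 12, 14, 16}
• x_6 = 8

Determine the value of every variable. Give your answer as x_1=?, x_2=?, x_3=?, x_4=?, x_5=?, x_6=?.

x_1=12, x_2=10, x_3=14, x_4=6, x_5=16, x_6=8

x_2 must be 10 (only option left). Strike 10 from x_1, x_3.
x_6 has just one choice, so x_6 = 8. Eliminate 8 elsewhere: x_5.
x_1 has just one choice, so x_1 = 12. Strike 12 from x_3, x_5.
That leaves x_3 = 14. Strike 14 from x_4, x_5.
That leaves x_5 = 16. Remove 16 from x_4.
x_4's domain is down to {6}, so x_4 = 6.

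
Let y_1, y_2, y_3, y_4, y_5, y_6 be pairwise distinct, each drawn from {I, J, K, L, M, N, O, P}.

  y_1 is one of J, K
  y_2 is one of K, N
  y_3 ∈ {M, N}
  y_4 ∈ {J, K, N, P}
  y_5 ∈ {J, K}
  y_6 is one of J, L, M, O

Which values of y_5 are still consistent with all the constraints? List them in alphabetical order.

y_1 and y_5 share exactly the 2 values {J, K}; by pigeonhole those values go to them, so strike J, K from y_2, y_4, y_6.
That leaves y_2 = N. Eliminate N elsewhere: y_3, y_4.
y_3 must be M (only option left). Eliminate M elsewhere: y_6.
y_4 must be P (only option left).
No further eliminations apply; y_5 can still be any of J, K.

J, K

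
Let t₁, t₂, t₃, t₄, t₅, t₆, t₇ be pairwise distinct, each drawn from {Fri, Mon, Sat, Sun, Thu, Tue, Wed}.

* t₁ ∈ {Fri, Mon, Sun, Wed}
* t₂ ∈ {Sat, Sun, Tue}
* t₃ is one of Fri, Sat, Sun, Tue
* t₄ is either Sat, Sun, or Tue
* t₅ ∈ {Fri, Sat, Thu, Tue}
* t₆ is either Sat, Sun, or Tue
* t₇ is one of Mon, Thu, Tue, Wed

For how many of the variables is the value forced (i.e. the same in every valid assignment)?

2

t₂, t₄, t₆ between them cover only {Sat, Sun, Tue} — a naked triple. Remove those values from t₁, t₃, t₅, t₇.
t₃ has just one choice, so t₃ = Fri. Strike Fri from t₁, t₅.
t₅'s domain is down to {Thu}, so t₅ = Thu. So t₇ can't be Thu.
Determined: t₃=Fri, t₅=Thu. The other variables each still have more than one consistent value. That makes 2.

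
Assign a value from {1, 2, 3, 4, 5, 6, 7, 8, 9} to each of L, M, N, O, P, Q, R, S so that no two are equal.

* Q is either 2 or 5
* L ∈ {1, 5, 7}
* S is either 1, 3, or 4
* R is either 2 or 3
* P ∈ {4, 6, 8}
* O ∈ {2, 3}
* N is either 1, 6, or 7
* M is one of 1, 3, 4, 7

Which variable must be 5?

The 8 variables together cover exactly {1, 2, 3, 4, 5, 6, 7, 8} — 8 values for 8 variables — and 8 appears only in P's list, so P = 8.
The 7 still-open variables together cover exactly {1, 2, 3, 4, 5, 6, 7} — 7 values for 7 variables — and 6 appears only in N's list, so N = 6.
O and R share exactly the 2 values {2, 3}; by pigeonhole those values go to them, so strike 2, 3 from M, Q, S.
So 5 goes to Q.

Q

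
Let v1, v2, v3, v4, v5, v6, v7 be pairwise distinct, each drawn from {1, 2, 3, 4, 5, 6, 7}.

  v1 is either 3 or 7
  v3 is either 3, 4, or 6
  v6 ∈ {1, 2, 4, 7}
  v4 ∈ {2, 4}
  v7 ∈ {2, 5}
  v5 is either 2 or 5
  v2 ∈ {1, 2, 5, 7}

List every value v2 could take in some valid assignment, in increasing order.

1, 7

The 7 variables draw from only 7 values {1, 2, 3, 4, 5, 6, 7}, so each is used; only v3 can be 6, hence v3 = 6.
The 6 still-open variables draw from only 6 values {1, 2, 3, 4, 5, 7}, so each is used; only v1 can be 3, hence v1 = 3.
The 2 variables v5 and v7 are confined to {2, 5}, which locks those values in; drop them from v2, v4, v6.
v4 must be 4 (only option left). Strike 4 from v6.
No further eliminations apply; v2 can still be any of 1, 7.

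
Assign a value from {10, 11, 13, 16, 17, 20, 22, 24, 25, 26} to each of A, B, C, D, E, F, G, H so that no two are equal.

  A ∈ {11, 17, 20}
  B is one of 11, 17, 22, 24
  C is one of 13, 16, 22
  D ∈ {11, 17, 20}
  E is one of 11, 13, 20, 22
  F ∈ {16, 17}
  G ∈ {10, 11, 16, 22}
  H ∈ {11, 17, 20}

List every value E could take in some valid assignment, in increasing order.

Among the 8 variables, 10 fits only G (and all 8 values in {10, 11, 13, 16, 17, 20, 22, 24} must be used), so G = 10.
The 7 still-open variables together cover exactly {11, 13, 16, 17, 20, 22, 24} — 7 values for 7 variables — and 24 appears only in B's list, so B = 24.
A, D, H between them cover only {11, 17, 20} — a naked triple. Remove those values from E, F.
F must be 16 (only option left). Remove 16 from C.
No further eliminations apply; E can still be any of 13, 22.

13, 22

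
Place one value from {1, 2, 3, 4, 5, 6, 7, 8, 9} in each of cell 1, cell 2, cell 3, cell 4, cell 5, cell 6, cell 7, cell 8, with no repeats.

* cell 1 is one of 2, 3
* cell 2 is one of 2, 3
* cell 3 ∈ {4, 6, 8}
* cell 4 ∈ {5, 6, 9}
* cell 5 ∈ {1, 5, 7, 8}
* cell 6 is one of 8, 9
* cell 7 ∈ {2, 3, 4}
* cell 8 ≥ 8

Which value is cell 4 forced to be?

5

cell 1 and cell 2 between them cover only {2, 3} — a naked pair. Remove those values from cell 7.
cell 7 has just one choice, so cell 7 = 4. Strike 4 from cell 3.
The 2 variables cell 6 and cell 8 are confined to {8, 9}, which locks those values in; drop them from cell 3, cell 4, cell 5.
cell 3's domain is down to {6}, so cell 3 = 6. Eliminate 6 elsewhere: cell 4.
So cell 4 = 5.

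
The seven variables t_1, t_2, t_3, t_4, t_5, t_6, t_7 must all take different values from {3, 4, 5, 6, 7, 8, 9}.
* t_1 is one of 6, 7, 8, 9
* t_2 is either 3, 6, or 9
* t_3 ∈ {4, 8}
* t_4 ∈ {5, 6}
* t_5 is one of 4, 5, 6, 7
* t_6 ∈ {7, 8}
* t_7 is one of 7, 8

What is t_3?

4

The 7 variables draw from only 7 values {3, 4, 5, 6, 7, 8, 9}, so each is used; only t_2 can be 3, hence t_2 = 3.
Among the 6 still-open variables, 9 fits only t_1 (and all 6 values in {4, 5, 6, 7, 8, 9} must be used), so t_1 = 9.
t_6 and t_7 between them cover only {7, 8} — a naked pair. Remove those values from t_3, t_5.
So t_3 = 4.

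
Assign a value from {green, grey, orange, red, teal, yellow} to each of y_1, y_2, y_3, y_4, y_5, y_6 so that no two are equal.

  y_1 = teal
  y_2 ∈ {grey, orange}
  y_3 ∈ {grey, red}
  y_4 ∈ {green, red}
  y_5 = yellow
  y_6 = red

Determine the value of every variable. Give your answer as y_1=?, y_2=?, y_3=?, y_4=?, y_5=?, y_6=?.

y_1 has just one choice, so y_1 = teal.
y_5 has just one choice, so y_5 = yellow.
y_6 has just one choice, so y_6 = red. So y_3, y_4 can't be red.
y_3 must be grey (only option left). Strike grey from y_2.
That leaves y_4 = green.
y_2 must be orange (only option left).

y_1=teal, y_2=orange, y_3=grey, y_4=green, y_5=yellow, y_6=red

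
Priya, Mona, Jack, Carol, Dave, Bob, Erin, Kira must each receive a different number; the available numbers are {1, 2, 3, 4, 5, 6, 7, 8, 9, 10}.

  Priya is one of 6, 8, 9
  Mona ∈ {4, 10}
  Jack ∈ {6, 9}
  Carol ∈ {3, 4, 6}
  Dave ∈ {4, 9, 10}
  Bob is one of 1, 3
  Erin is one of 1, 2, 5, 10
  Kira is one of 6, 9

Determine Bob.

1

The 2 variables Jack and Kira are confined to {6, 9}, which locks those values in; drop them from Priya, Carol, Dave.
Priya's domain is down to {8}, so Priya = 8.
Mona and Dave between them cover only {4, 10} — a naked pair. Remove those values from Carol, Erin.
Carol has just one choice, so Carol = 3. So Bob can't be 3.
So Bob = 1.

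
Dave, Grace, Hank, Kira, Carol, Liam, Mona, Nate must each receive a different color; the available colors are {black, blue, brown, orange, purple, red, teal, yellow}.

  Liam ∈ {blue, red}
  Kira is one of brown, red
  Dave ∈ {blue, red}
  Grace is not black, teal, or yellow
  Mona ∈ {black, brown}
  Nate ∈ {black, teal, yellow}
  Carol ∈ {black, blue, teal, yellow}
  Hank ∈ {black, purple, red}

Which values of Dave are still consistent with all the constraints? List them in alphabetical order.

blue, red

The 8 variables draw from only 8 values {black, blue, brown, orange, purple, red, teal, yellow}, so each is used; only Grace can be orange, hence Grace = orange.
The 7 still-open variables together cover exactly {black, blue, brown, purple, red, teal, yellow} — 7 values for 7 variables — and purple appears only in Hank's list, so Hank = purple.
Dave and Liam between them cover only {blue, red} — a naked pair. Remove those values from Kira, Carol.
That leaves Kira = brown. Strike brown from Mona.
Mona's domain is down to {black}, so Mona = black. So Carol, Nate can't be black.
No further eliminations apply; Dave can still be any of blue, red.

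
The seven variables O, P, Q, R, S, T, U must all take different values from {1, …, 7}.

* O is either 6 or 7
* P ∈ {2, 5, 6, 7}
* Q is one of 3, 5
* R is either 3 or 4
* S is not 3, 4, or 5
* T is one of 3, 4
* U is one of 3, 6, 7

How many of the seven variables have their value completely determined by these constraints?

The 7 variables draw from only 7 values {1, 2, 3, 4, 5, 6, 7}, so each is used; only S can be 1, hence S = 1.
Among the 6 still-open variables, 2 fits only P (and all 6 values in {2, 3, 4, 5, 6, 7} must be used), so P = 2.
The 5 still-open variables draw from only 5 values {3, 4, 5, 6, 7}, so each is used; only Q can be 5, hence Q = 5.
R and T share exactly the 2 values {3, 4}; by pigeonhole those values go to them, so strike 3, 4 from U.
Determined: P=2, Q=5, S=1. The other variables each still have more than one consistent value. That makes 3.

3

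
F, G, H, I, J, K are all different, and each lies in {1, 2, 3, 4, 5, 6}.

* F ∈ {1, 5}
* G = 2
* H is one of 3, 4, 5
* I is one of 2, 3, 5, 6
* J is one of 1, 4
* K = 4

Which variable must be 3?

G has just one choice, so G = 2. Eliminate 2 elsewhere: I.
K has just one choice, so K = 4. So H, J can't be 4.
That leaves J = 1. Strike 1 from F.
F's domain is down to {5}, so F = 5. Remove 5 from H, I.
So 3 goes to H.

H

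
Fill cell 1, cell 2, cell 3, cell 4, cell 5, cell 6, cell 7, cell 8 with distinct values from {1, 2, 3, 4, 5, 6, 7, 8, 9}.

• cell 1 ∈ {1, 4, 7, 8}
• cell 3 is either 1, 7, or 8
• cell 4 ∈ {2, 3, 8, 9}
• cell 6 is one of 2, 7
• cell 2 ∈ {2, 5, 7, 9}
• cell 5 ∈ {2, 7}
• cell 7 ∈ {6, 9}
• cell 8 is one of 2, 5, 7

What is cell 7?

The 2 variables cell 5 and cell 6 are confined to {2, 7}, which locks those values in; drop them from cell 1, cell 2, cell 3, cell 4, cell 8.
cell 8's domain is down to {5}, so cell 8 = 5. Eliminate 5 elsewhere: cell 2.
That leaves cell 2 = 9. So cell 4, cell 7 can't be 9.
So cell 7 = 6.

6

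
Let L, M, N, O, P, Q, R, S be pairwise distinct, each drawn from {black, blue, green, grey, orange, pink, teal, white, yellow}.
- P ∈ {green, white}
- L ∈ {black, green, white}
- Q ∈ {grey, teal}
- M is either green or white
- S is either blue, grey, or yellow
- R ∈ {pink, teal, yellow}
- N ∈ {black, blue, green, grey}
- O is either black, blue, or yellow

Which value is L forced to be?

black

Among the 8 variables, pink fits only R (and all 8 values in {black, blue, green, grey, pink, teal, white, yellow} must be used), so R = pink.
The 7 still-open variables draw from only 7 values {black, blue, green, grey, teal, white, yellow}, so each is used; only Q can be teal, hence Q = teal.
M and P share exactly the 2 values {green, white}; by pigeonhole those values go to them, so strike green, white from L, N.
So L = black.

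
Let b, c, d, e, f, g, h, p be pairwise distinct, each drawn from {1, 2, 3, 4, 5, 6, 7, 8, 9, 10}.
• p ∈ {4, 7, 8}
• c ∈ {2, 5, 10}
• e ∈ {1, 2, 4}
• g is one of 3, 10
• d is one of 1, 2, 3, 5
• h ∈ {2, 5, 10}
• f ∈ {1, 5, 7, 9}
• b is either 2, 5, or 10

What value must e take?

4

The 3 variables b, c, h are confined to {2, 5, 10}, which locks those values in; drop them from d, e, f, g.
g must be 3 (only option left). Remove 3 from d.
d has just one choice, so d = 1. Remove 1 from e, f.
So e = 4.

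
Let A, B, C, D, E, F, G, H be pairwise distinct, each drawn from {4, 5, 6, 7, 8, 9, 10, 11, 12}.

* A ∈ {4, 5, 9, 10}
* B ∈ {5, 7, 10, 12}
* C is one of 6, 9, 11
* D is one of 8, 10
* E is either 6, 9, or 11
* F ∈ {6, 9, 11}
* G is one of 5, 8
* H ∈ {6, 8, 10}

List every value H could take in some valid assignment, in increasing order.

The 3 variables C, E, F are confined to {6, 9, 11}, which locks those values in; drop them from A, H.
The 2 variables D and H are confined to {8, 10}, which locks those values in; drop them from A, B, G.
G must be 5 (only option left). Eliminate 5 elsewhere: A, B.
A has just one choice, so A = 4.
No further eliminations apply; H can still be any of 8, 10.

8, 10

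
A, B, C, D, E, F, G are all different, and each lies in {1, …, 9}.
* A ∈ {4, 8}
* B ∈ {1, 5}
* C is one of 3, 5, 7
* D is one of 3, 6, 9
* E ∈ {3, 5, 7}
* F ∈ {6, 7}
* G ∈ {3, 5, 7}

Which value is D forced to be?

9

C, E, G share exactly the 3 values {3, 5, 7}; by pigeonhole those values go to them, so strike 3, 5, 7 from B, D, F.
B has just one choice, so B = 1.
F has just one choice, so F = 6. Remove 6 from D.
So D = 9.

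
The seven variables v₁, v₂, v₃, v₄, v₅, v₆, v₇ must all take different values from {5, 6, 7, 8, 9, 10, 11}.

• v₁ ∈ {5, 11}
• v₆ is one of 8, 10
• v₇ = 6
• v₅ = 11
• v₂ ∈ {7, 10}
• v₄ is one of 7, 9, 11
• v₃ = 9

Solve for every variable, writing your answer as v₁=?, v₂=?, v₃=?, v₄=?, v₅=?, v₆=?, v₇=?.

v₁=5, v₂=10, v₃=9, v₄=7, v₅=11, v₆=8, v₇=6

v₃ has just one choice, so v₃ = 9. Strike 9 from v₄.
v₅'s domain is down to {11}, so v₅ = 11. Remove 11 from v₁, v₄.
v₇ must be 6 (only option left).
v₁ must be 5 (only option left).
v₄ must be 7 (only option left). Remove 7 from v₂.
That leaves v₂ = 10. Remove 10 from v₆.
v₆'s domain is down to {8}, so v₆ = 8.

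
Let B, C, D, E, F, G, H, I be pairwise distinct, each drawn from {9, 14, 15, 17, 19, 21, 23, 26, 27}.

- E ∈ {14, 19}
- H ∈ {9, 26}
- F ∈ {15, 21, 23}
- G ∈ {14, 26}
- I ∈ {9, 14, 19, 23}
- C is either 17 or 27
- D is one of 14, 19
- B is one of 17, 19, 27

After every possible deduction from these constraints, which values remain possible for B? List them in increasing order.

17, 27

D and E share exactly the 2 values {14, 19}; by pigeonhole those values go to them, so strike 14, 19 from B, G, I.
That leaves G = 26. So H can't be 26.
H has just one choice, so H = 9. Strike 9 from I.
That leaves I = 23. Strike 23 from F.
No further eliminations apply; B can still be any of 17, 27.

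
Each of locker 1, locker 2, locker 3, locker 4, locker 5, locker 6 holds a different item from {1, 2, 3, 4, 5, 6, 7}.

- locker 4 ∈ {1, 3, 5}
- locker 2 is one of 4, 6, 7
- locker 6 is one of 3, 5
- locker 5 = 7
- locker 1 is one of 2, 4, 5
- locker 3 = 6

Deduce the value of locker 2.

locker 3 has just one choice, so locker 3 = 6. So locker 2 can't be 6.
locker 5 has just one choice, so locker 5 = 7. Strike 7 from locker 2.
So locker 2 = 4.

4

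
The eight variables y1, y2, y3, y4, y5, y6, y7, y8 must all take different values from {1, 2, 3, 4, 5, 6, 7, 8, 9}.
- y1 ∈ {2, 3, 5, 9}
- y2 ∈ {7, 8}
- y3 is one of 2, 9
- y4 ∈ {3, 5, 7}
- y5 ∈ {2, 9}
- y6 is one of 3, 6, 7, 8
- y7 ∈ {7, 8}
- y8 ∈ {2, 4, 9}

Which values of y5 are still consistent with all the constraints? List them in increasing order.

2, 9

The 8 variables draw from only 8 values {2, 3, 4, 5, 6, 7, 8, 9}, so each is used; only y8 can be 4, hence y8 = 4.
The 7 still-open variables draw from only 7 values {2, 3, 5, 6, 7, 8, 9}, so each is used; only y6 can be 6, hence y6 = 6.
y2 and y7 between them cover only {7, 8} — a naked pair. Remove those values from y4.
The 2 variables y3 and y5 are confined to {2, 9}, which locks those values in; drop them from y1.
No further eliminations apply; y5 can still be any of 2, 9.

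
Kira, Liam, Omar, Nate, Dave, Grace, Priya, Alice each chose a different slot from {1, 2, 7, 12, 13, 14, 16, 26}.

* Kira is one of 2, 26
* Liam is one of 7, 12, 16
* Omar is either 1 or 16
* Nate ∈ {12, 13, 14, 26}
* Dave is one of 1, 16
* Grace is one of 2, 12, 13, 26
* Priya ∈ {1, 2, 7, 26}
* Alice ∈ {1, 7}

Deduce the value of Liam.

12

The 8 variables together cover exactly {1, 2, 7, 12, 13, 14, 16, 26} — 8 values for 8 variables — and 14 appears only in Nate's list, so Nate = 14.
The 7 still-open variables draw from only 7 values {1, 2, 7, 12, 13, 16, 26}, so each is used; only Grace can be 13, hence Grace = 13.
The 6 still-open variables draw from only 6 values {1, 2, 7, 12, 16, 26}, so each is used; only Liam can be 12, hence Liam = 12.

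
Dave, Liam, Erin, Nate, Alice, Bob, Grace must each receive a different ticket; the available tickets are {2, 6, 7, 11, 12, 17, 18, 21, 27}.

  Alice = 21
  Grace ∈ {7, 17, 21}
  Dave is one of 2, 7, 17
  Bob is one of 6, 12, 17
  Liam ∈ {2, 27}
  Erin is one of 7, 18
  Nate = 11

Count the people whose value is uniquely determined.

Nate has just one choice, so Nate = 11.
Alice's domain is down to {21}, so Alice = 21. Strike 21 from Grace.
Determined: Nate=11, Alice=21. The other people each still have more than one consistent value. That makes 2.

2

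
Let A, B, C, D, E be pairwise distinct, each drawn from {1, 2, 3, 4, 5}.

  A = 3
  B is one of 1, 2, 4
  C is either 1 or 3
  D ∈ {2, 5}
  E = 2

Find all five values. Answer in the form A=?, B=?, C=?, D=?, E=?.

A must be 3 (only option left). So C can't be 3.
C's domain is down to {1}, so C = 1. Strike 1 from B.
That leaves E = 2. So B, D can't be 2.
B's domain is down to {4}, so B = 4.
That leaves D = 5.

A=3, B=4, C=1, D=5, E=2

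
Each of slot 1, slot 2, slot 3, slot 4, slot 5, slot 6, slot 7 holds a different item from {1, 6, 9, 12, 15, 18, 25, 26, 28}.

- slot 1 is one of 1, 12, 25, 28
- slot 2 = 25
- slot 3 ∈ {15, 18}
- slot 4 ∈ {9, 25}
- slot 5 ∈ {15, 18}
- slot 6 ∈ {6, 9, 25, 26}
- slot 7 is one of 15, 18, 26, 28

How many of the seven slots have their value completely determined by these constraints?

slot 2 has just one choice, so slot 2 = 25. Strike 25 from slot 1, slot 4, slot 6.
slot 4 must be 9 (only option left). Eliminate 9 elsewhere: slot 6.
slot 3 and slot 5 share exactly the 2 values {15, 18}; by pigeonhole those values go to them, so strike 15, 18 from slot 7.
Determined: slot 2=25, slot 4=9. The other slots each still have more than one consistent value. That makes 2.

2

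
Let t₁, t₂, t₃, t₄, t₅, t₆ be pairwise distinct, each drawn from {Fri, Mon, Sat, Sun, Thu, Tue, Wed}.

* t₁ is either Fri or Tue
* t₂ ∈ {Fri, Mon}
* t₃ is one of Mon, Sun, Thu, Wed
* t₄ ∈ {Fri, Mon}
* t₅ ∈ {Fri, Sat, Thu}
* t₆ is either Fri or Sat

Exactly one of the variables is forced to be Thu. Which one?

t₂ and t₄ share exactly the 2 values {Fri, Mon}; by pigeonhole those values go to them, so strike Fri, Mon from t₁, t₃, t₅, t₆.
t₁ has just one choice, so t₁ = Tue.
That leaves t₆ = Sat. Remove Sat from t₅.
So Thu goes to t₅.

t₅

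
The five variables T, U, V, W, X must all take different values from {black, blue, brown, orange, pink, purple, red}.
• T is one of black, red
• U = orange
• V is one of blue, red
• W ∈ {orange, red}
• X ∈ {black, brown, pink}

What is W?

U has just one choice, so U = orange. So W can't be orange.
So W = red.

red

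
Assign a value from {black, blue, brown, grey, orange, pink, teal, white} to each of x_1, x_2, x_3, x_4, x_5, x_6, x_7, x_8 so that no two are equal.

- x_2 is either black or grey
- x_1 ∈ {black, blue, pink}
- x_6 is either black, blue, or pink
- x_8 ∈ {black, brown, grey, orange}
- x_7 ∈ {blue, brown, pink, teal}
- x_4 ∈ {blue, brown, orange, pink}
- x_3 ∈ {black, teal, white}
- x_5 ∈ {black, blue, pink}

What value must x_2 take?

The 8 variables together cover exactly {black, blue, brown, grey, orange, pink, teal, white} — 8 values for 8 variables — and white appears only in x_3's list, so x_3 = white.
Among the 7 still-open variables, teal fits only x_7 (and all 7 values in {black, blue, brown, grey, orange, pink, teal} must be used), so x_7 = teal.
The 3 variables x_1, x_5, x_6 are confined to {black, blue, pink}, which locks those values in; drop them from x_2, x_4, x_8.
So x_2 = grey.

grey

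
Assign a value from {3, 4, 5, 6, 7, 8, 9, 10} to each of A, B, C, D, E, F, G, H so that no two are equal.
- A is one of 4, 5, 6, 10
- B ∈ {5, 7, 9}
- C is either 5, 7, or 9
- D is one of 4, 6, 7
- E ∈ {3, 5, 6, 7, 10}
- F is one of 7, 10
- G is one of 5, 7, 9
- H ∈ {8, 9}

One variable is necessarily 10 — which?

Among the 8 variables, 3 fits only E (and all 8 values in {3, 4, 5, 6, 7, 8, 9, 10} must be used), so E = 3.
The 7 still-open variables draw from only 7 values {4, 5, 6, 7, 8, 9, 10}, so each is used; only H can be 8, hence H = 8.
B, C, G share exactly the 3 values {5, 7, 9}; by pigeonhole those values go to them, so strike 5, 7, 9 from A, D, F.
So 10 goes to F.

F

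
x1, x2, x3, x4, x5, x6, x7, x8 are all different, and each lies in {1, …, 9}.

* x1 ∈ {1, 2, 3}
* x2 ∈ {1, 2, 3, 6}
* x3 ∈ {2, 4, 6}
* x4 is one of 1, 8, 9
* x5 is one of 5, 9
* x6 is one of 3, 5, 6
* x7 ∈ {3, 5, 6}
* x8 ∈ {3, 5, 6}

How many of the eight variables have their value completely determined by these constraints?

Among the 8 variables, 4 fits only x3 (and all 8 values in {1, 2, 3, 4, 5, 6, 8, 9} must be used), so x3 = 4.
The 7 still-open variables draw from only 7 values {1, 2, 3, 5, 6, 8, 9}, so each is used; only x4 can be 8, hence x4 = 8.
The 6 still-open variables together cover exactly {1, 2, 3, 5, 6, 9} — 6 values for 6 variables — and 9 appears only in x5's list, so x5 = 9.
x6, x7, x8 between them cover only {3, 5, 6} — a naked triple. Remove those values from x1, x2.
Determined: x3=4, x4=8, x5=9. The other variables each still have more than one consistent value. That makes 3.

3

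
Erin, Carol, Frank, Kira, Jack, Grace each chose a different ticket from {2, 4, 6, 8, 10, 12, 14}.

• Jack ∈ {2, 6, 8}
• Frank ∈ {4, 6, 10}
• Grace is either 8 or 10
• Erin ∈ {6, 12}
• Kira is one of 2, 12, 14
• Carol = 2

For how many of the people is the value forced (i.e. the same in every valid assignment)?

Carol must be 2 (only option left). Strike 2 from Kira, Jack.
Determined: Carol=2. The other people each still have more than one consistent value. That makes 1.

1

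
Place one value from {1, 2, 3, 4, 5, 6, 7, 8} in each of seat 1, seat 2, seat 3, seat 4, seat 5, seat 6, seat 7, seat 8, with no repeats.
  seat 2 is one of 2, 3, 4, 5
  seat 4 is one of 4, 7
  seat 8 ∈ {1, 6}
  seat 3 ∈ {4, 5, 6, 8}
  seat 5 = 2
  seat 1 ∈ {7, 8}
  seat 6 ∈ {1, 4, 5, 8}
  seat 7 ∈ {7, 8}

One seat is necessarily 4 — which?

seat 4

seat 5 has just one choice, so seat 5 = 2. Eliminate 2 elsewhere: seat 2.
The 7 still-open variables draw from only 7 values {1, 3, 4, 5, 6, 7, 8}, so each is used; only seat 2 can be 3, hence seat 2 = 3.
seat 1 and seat 7 share exactly the 2 values {7, 8}; by pigeonhole those values go to them, so strike 7, 8 from seat 3, seat 4, seat 6.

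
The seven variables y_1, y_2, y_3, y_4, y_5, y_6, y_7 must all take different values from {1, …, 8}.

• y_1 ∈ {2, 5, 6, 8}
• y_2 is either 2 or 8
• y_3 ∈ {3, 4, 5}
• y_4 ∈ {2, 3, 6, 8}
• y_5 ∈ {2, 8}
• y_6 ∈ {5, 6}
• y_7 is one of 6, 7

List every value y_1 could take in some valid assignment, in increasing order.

The 7 variables together cover exactly {2, 3, 4, 5, 6, 7, 8} — 7 values for 7 variables — and 4 appears only in y_3's list, so y_3 = 4.
The 6 still-open variables together cover exactly {2, 3, 5, 6, 7, 8} — 6 values for 6 variables — and 3 appears only in y_4's list, so y_4 = 3.
The 5 still-open variables draw from only 5 values {2, 5, 6, 7, 8}, so each is used; only y_7 can be 7, hence y_7 = 7.
y_2 and y_5 share exactly the 2 values {2, 8}; by pigeonhole those values go to them, so strike 2, 8 from y_1.
No further eliminations apply; y_1 can still be any of 5, 6.

5, 6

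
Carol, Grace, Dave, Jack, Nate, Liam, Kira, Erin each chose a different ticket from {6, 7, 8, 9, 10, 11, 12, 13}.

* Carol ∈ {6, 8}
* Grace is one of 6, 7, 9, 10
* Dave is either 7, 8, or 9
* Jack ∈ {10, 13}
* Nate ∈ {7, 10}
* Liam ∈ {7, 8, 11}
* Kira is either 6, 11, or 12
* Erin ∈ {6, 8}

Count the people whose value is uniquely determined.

The 8 variables together cover exactly {6, 7, 8, 9, 10, 11, 12, 13} — 8 values for 8 variables — and 12 appears only in Kira's list, so Kira = 12.
The 7 still-open variables draw from only 7 values {6, 7, 8, 9, 10, 11, 13}, so each is used; only Liam can be 11, hence Liam = 11.
The 6 still-open variables draw from only 6 values {6, 7, 8, 9, 10, 13}, so each is used; only Jack can be 13, hence Jack = 13.
Carol and Erin share exactly the 2 values {6, 8}; by pigeonhole those values go to them, so strike 6, 8 from Grace, Dave.
Determined: Jack=13, Liam=11, Kira=12. The other people each still have more than one consistent value. That makes 3.

3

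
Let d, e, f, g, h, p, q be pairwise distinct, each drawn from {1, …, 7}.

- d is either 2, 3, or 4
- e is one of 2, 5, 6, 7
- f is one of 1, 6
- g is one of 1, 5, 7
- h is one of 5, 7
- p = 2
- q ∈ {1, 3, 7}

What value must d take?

4

p's domain is down to {2}, so p = 2. Strike 2 from d, e.
Among the 6 still-open variables, 4 fits only d (and all 6 values in {1, 3, 4, 5, 6, 7} must be used), so d = 4.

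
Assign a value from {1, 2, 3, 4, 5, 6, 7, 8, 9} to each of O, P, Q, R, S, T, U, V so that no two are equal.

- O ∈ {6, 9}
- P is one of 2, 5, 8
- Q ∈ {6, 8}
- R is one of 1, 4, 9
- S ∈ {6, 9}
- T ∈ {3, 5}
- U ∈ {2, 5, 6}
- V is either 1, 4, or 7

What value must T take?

O and S between them cover only {6, 9} — a naked pair. Remove those values from Q, R, U.
That leaves Q = 8. Remove 8 from P.
P and U share exactly the 2 values {2, 5}; by pigeonhole those values go to them, so strike 2, 5 from T.
So T = 3.

3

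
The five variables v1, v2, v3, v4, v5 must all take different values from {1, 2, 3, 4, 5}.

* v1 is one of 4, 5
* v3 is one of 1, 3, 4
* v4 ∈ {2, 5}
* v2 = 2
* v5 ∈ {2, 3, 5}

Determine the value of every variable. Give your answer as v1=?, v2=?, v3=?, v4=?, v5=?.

v1=4, v2=2, v3=1, v4=5, v5=3

v2's domain is down to {2}, so v2 = 2. Strike 2 from v4, v5.
v4's domain is down to {5}, so v4 = 5. Strike 5 from v1, v5.
v5 must be 3 (only option left). Strike 3 from v3.
v1's domain is down to {4}, so v1 = 4. Strike 4 from v3.
v3 has just one choice, so v3 = 1.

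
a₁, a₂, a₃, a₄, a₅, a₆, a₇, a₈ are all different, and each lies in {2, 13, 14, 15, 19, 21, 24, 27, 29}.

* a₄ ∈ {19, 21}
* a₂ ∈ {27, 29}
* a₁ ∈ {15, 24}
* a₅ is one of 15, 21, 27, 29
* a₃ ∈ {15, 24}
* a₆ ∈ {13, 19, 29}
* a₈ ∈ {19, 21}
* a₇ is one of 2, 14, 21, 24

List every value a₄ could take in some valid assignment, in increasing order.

19, 21

The 2 variables a₁ and a₃ are confined to {15, 24}, which locks those values in; drop them from a₅, a₇.
a₄ and a₈ between them cover only {19, 21} — a naked pair. Remove those values from a₅, a₆, a₇.
a₂ and a₅ share exactly the 2 values {27, 29}; by pigeonhole those values go to them, so strike 27, 29 from a₆.
a₆'s domain is down to {13}, so a₆ = 13.
No further eliminations apply; a₄ can still be any of 19, 21.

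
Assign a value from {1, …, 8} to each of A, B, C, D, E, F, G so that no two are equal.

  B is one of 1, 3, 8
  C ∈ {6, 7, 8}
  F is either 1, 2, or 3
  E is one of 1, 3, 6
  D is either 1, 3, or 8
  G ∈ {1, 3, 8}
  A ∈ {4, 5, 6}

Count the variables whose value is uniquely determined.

The 3 variables B, D, G are confined to {1, 3, 8}, which locks those values in; drop them from C, E, F.
E's domain is down to {6}, so E = 6. So A, C can't be 6.
That leaves F = 2.
C must be 7 (only option left).
Determined: C=7, E=6, F=2. The other variables each still have more than one consistent value. That makes 3.

3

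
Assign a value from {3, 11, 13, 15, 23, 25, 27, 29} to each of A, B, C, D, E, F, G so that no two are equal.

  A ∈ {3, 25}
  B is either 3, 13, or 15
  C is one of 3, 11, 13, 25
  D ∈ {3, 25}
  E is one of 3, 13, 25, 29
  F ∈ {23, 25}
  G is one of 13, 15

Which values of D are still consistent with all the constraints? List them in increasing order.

The 7 variables draw from only 7 values {3, 11, 13, 15, 23, 25, 29}, so each is used; only C can be 11, hence C = 11.
The 6 still-open variables draw from only 6 values {3, 13, 15, 23, 25, 29}, so each is used; only F can be 23, hence F = 23.
Among the 5 still-open variables, 29 fits only E (and all 5 values in {3, 13, 15, 25, 29} must be used), so E = 29.
A and D between them cover only {3, 25} — a naked pair. Remove those values from B.
No further eliminations apply; D can still be any of 3, 25.

3, 25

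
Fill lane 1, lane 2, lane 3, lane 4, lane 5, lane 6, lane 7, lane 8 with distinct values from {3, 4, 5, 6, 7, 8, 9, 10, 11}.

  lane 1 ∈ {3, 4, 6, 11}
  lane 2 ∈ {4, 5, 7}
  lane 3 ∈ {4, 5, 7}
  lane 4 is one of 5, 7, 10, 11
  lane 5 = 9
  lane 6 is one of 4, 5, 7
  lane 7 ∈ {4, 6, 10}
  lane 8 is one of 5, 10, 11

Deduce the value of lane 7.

lane 5's domain is down to {9}, so lane 5 = 9.
The 7 still-open variables draw from only 7 values {3, 4, 5, 6, 7, 10, 11}, so each is used; only lane 1 can be 3, hence lane 1 = 3.
The 6 still-open variables draw from only 6 values {4, 5, 6, 7, 10, 11}, so each is used; only lane 7 can be 6, hence lane 7 = 6.

6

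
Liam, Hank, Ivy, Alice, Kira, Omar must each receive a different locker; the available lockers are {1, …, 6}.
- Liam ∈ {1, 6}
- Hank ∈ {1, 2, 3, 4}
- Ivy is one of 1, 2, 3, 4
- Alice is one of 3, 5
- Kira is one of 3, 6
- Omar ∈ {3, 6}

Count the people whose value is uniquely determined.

2

The 6 variables together cover exactly {1, 2, 3, 4, 5, 6} — 6 values for 6 variables — and 5 appears only in Alice's list, so Alice = 5.
Kira and Omar share exactly the 2 values {3, 6}; by pigeonhole those values go to them, so strike 3, 6 from Liam, Hank, Ivy.
Liam's domain is down to {1}, so Liam = 1. So Hank, Ivy can't be 1.
Determined: Liam=1, Alice=5. The other people each still have more than one consistent value. That makes 2.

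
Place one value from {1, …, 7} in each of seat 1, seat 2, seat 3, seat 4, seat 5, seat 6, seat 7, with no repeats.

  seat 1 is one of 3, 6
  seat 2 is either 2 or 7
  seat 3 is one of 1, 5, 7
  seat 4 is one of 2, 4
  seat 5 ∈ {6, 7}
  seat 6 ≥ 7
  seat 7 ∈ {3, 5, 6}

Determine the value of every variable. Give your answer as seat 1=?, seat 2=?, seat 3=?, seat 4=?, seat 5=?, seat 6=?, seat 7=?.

seat 6 must be 7 (only option left). So seat 2, seat 3, seat 5 can't be 7.
seat 2's domain is down to {2}, so seat 2 = 2. Eliminate 2 elsewhere: seat 4.
seat 4 has just one choice, so seat 4 = 4.
That leaves seat 5 = 6. Eliminate 6 elsewhere: seat 1, seat 7.
That leaves seat 1 = 3. So seat 7 can't be 3.
seat 7 has just one choice, so seat 7 = 5. So seat 3 can't be 5.
That leaves seat 3 = 1.

seat 1=3, seat 2=2, seat 3=1, seat 4=4, seat 5=6, seat 6=7, seat 7=5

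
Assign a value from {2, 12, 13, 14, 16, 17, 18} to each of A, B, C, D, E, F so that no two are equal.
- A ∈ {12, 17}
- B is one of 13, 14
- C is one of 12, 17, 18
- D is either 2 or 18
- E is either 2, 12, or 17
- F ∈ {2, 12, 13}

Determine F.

13

The 6 variables draw from only 6 values {2, 12, 13, 14, 17, 18}, so each is used; only B can be 14, hence B = 14.
Among the 5 still-open variables, 13 fits only F (and all 5 values in {2, 12, 13, 17, 18} must be used), so F = 13.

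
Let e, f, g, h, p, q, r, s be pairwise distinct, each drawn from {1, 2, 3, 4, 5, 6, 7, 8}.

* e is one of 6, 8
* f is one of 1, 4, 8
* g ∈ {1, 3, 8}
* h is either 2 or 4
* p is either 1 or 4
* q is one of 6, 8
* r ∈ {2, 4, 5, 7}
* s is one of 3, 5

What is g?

Among the 8 variables, 7 fits only r (and all 8 values in {1, 2, 3, 4, 5, 6, 7, 8} must be used), so r = 7.
The 7 still-open variables draw from only 7 values {1, 2, 3, 4, 5, 6, 8}, so each is used; only h can be 2, hence h = 2.
Among the 6 still-open variables, 5 fits only s (and all 6 values in {1, 3, 4, 5, 6, 8} must be used), so s = 5.
Among the 5 still-open variables, 3 fits only g (and all 5 values in {1, 3, 4, 6, 8} must be used), so g = 3.

3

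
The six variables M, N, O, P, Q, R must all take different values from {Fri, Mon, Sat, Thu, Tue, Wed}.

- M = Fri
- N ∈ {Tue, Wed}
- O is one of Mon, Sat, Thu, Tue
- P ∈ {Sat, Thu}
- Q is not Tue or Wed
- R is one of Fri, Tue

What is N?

Wed

M must be Fri (only option left). Strike Fri from Q, R.
R's domain is down to {Tue}, so R = Tue. Eliminate Tue elsewhere: N, O.
So N = Wed.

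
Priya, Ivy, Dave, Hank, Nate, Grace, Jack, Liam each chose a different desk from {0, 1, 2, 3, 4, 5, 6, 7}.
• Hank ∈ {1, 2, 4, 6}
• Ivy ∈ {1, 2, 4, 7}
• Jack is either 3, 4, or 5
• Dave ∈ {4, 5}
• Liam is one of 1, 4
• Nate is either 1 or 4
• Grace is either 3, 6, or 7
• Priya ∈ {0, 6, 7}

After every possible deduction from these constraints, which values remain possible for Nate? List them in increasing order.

The 8 variables together cover exactly {0, 1, 2, 3, 4, 5, 6, 7} — 8 values for 8 variables — and 0 appears only in Priya's list, so Priya = 0.
Nate and Liam share exactly the 2 values {1, 4}; by pigeonhole those values go to them, so strike 1, 4 from Ivy, Dave, Hank, Jack.
Dave must be 5 (only option left). So Jack can't be 5.
Jack has just one choice, so Jack = 3. Remove 3 from Grace.
No further eliminations apply; Nate can still be any of 1, 4.

1, 4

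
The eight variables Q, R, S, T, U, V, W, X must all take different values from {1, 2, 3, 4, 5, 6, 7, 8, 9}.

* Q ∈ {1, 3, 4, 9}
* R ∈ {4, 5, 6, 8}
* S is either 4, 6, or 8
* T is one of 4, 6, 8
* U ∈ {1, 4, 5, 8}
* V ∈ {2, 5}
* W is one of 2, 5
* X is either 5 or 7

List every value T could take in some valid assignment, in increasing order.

4, 6, 8

The 2 variables V and W are confined to {2, 5}, which locks those values in; drop them from R, U, X.
X has just one choice, so X = 7.
R, S, T between them cover only {4, 6, 8} — a naked triple. Remove those values from Q, U.
U has just one choice, so U = 1. Remove 1 from Q.
No further eliminations apply; T can still be any of 4, 6, 8.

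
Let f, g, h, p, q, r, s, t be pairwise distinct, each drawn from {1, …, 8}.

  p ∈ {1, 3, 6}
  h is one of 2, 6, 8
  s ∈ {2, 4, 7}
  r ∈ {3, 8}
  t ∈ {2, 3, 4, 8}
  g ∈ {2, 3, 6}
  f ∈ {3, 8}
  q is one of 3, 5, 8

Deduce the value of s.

7

The 8 variables together cover exactly {1, 2, 3, 4, 5, 6, 7, 8} — 8 values for 8 variables — and 1 appears only in p's list, so p = 1.
The 7 still-open variables draw from only 7 values {2, 3, 4, 5, 6, 7, 8}, so each is used; only q can be 5, hence q = 5.
Among the 6 still-open variables, 7 fits only s (and all 6 values in {2, 3, 4, 6, 7, 8} must be used), so s = 7.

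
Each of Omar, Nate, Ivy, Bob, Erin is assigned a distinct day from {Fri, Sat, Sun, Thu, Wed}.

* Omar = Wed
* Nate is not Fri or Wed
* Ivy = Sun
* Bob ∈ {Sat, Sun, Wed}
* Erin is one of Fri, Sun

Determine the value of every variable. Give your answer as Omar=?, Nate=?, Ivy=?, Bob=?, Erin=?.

Omar=Wed, Nate=Thu, Ivy=Sun, Bob=Sat, Erin=Fri

Omar must be Wed (only option left). Strike Wed from Bob.
Ivy must be Sun (only option left). Eliminate Sun elsewhere: Nate, Bob, Erin.
Bob has just one choice, so Bob = Sat. Strike Sat from Nate.
That leaves Erin = Fri.
Nate's domain is down to {Thu}, so Nate = Thu.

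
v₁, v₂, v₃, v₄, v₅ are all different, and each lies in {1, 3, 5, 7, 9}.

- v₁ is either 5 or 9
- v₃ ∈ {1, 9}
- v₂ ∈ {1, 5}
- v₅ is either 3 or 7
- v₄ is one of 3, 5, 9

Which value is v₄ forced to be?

3

Among the 5 variables, 7 fits only v₅ (and all 5 values in {1, 3, 5, 7, 9} must be used), so v₅ = 7.
Among the 4 still-open variables, 3 fits only v₄ (and all 4 values in {1, 3, 5, 9} must be used), so v₄ = 3.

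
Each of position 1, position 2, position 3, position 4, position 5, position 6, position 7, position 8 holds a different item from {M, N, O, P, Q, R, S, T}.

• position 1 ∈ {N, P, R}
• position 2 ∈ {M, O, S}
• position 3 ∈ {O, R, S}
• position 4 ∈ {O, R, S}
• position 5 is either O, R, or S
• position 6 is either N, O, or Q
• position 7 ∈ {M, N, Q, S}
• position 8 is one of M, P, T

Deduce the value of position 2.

M

The 8 variables draw from only 8 values {M, N, O, P, Q, R, S, T}, so each is used; only position 8 can be T, hence position 8 = T.
The 7 still-open variables together cover exactly {M, N, O, P, Q, R, S} — 7 values for 7 variables — and P appears only in position 1's list, so position 1 = P.
position 3, position 4, position 5 between them cover only {O, R, S} — a naked triple. Remove those values from position 2, position 6, position 7.
So position 2 = M.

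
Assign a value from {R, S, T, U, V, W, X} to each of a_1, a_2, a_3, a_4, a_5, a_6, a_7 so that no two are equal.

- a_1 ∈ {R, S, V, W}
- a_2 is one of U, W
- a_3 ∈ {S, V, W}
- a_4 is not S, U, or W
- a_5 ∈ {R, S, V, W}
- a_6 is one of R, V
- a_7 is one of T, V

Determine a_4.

X

The 7 variables draw from only 7 values {R, S, T, U, V, W, X}, so each is used; only a_2 can be U, hence a_2 = U.
The 6 still-open variables together cover exactly {R, S, T, V, W, X} — 6 values for 6 variables — and X appears only in a_4's list, so a_4 = X.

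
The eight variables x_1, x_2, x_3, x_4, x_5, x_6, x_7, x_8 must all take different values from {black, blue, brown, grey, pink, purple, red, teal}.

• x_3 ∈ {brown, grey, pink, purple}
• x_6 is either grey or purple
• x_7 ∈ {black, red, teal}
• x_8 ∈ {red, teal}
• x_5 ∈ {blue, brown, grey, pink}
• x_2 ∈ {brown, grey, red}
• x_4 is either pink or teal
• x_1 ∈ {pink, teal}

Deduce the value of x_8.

red

The 8 variables draw from only 8 values {black, blue, brown, grey, pink, purple, red, teal}, so each is used; only x_7 can be black, hence x_7 = black.
Among the 7 still-open variables, blue fits only x_5 (and all 7 values in {blue, brown, grey, pink, purple, red, teal} must be used), so x_5 = blue.
x_1 and x_4 share exactly the 2 values {pink, teal}; by pigeonhole those values go to them, so strike pink, teal from x_3, x_8.
So x_8 = red.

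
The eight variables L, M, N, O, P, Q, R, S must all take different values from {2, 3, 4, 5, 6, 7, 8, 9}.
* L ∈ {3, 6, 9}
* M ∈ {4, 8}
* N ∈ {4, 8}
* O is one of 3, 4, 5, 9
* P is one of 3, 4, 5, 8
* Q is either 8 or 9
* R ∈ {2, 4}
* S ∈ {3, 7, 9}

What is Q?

9

The 8 variables draw from only 8 values {2, 3, 4, 5, 6, 7, 8, 9}, so each is used; only R can be 2, hence R = 2.
Among the 7 still-open variables, 6 fits only L (and all 7 values in {3, 4, 5, 6, 7, 8, 9} must be used), so L = 6.
Among the 6 still-open variables, 7 fits only S (and all 6 values in {3, 4, 5, 7, 8, 9} must be used), so S = 7.
The 2 variables M and N are confined to {4, 8}, which locks those values in; drop them from O, P, Q.
So Q = 9.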